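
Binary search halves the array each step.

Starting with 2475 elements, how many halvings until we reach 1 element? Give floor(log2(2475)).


2475 / 2 = 1237
1237 / 2 = 618
618 / 2 = 309
309 / 2 = 154
154 / 2 = 77
77 / 2 = 38
38 / 2 = 19
19 / 2 = 9
9 / 2 = 4
4 / 2 = 2
2 / 2 = 1
Reached 1 after 11 halvings

11


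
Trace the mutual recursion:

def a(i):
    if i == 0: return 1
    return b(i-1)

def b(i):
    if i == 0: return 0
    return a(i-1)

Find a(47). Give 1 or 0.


a(47) = b(46)
b(46) = a(45)
a(45) = b(44)
b(44) = a(43)
a(43) = b(42)
b(42) = a(41)
a(41) = b(40)
b(40) = a(39)
a(39) = b(38)
b(38) = a(37)
a(37) = b(36)
b(36) = a(35)
a(35) = b(34)
b(34) = a(33)
a(33) = b(32)
b(32) = a(31)
a(31) = b(30)
b(30) = a(29)
a(29) = b(28)
b(28) = a(27)
a(27) = b(26)
b(26) = a(25)
a(25) = b(24)
b(24) = a(23)
a(23) = b(22)
b(22) = a(21)
a(21) = b(20)
b(20) = a(19)
a(19) = b(18)
b(18) = a(17)
a(17) = b(16)
b(16) = a(15)
a(15) = b(14)
b(14) = a(13)
a(13) = b(12)
b(12) = a(11)
a(11) = b(10)
b(10) = a(9)
a(9) = b(8)
b(8) = a(7)
a(7) = b(6)
b(6) = a(5)
a(5) = b(4)
b(4) = a(3)
a(3) = b(2)
b(2) = a(1)
a(1) = b(0)
b(0) = 0  (base case)
Result: 0

0


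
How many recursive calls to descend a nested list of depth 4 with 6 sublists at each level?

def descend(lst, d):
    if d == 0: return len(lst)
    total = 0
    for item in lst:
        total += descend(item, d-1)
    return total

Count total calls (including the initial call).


At depth 0 (root): 1 call
At depth 1: each of 1 parents calls descend on 6 children = 6 calls
At depth 2: each of 6 parents calls descend on 6 children = 36 calls
At depth 3: each of 36 parents calls descend on 6 children = 216 calls
At depth 4: each of 216 parents calls descend on 6 children = 1296 calls
Total: 1 + 6 + 36 + 216 + 1296 = 1555

1555


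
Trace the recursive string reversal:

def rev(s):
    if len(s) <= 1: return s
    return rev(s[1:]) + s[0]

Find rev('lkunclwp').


rev('lkunclwp') = rev('kunclwp') + 'l'
rev('kunclwp') = rev('unclwp') + 'k'
rev('unclwp') = rev('nclwp') + 'u'
rev('nclwp') = rev('clwp') + 'n'
rev('clwp') = rev('lwp') + 'c'
rev('lwp') = rev('wp') + 'l'
rev('wp') = rev('p') + 'w'
rev('p') = 'p'  (base case)
Concatenating: 'p' + 'w' + 'l' + 'c' + 'n' + 'u' + 'k' + 'l' = 'pwlcnukl'

pwlcnukl


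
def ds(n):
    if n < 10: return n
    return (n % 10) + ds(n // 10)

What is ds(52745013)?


ds(52745013) = 3 + ds(5274501)
ds(5274501) = 1 + ds(527450)
ds(527450) = 0 + ds(52745)
ds(52745) = 5 + ds(5274)
ds(5274) = 4 + ds(527)
ds(527) = 7 + ds(52)
ds(52) = 2 + ds(5)
ds(5) = 5  (base case)
Total: 3 + 1 + 0 + 5 + 4 + 7 + 2 + 5 = 27

27


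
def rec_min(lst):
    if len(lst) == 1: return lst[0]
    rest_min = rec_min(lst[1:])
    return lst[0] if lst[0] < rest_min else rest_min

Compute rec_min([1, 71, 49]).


rec_min([1, 71, 49]): compare 1 with rec_min([71, 49])
rec_min([71, 49]): compare 71 with rec_min([49])
rec_min([49]) = 49  (base case)
Compare 71 with 49 -> 49
Compare 1 with 49 -> 1

1


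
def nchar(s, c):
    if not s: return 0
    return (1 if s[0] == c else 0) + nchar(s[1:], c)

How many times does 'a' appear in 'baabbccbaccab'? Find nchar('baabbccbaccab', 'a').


s[0]='b' != 'a' -> 0
s[0]='a' == 'a' -> 1
s[0]='a' == 'a' -> 1
s[0]='b' != 'a' -> 0
s[0]='b' != 'a' -> 0
s[0]='c' != 'a' -> 0
s[0]='c' != 'a' -> 0
s[0]='b' != 'a' -> 0
s[0]='a' == 'a' -> 1
s[0]='c' != 'a' -> 0
s[0]='c' != 'a' -> 0
s[0]='a' == 'a' -> 1
s[0]='b' != 'a' -> 0
Sum: 0 + 1 + 1 + 0 + 0 + 0 + 0 + 0 + 1 + 0 + 0 + 1 + 0 = 4

4


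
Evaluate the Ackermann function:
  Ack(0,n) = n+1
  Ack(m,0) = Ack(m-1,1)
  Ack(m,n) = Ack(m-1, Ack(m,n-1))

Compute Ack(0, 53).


Ack(0, 53) = 54
Result: Ack(0, 53) = 54

54


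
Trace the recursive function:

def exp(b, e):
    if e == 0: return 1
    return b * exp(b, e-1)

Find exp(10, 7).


exp(10, 7)
= 10 * exp(10, 6)
= 10 * 10 * exp(10, 5)
= 10 * 10 * 10 * exp(10, 4)
= 10 * 10 * 10 * 10 * exp(10, 3)
= 10 * 10 * 10 * 10 * 10 * exp(10, 2)
= 10 * 10 * 10 * 10 * 10 * 10 * exp(10, 1)
= 10 * 10 * 10 * 10 * 10 * 10 * 10 * exp(10, 0)
= 10 * 10 * 10 * 10 * 10 * 10 * 10 * 1
= 10000000

10000000


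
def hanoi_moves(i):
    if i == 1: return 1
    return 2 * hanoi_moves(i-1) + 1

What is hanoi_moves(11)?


hanoi_moves(11) = 2 * hanoi_moves(10) + 1
hanoi_moves(10) = 2 * hanoi_moves(9) + 1
hanoi_moves(9) = 2 * hanoi_moves(8) + 1
hanoi_moves(8) = 2 * hanoi_moves(7) + 1
hanoi_moves(7) = 2 * hanoi_moves(6) + 1
hanoi_moves(6) = 2 * hanoi_moves(5) + 1
hanoi_moves(5) = 2 * hanoi_moves(4) + 1
hanoi_moves(4) = 2 * hanoi_moves(3) + 1
hanoi_moves(3) = 2 * hanoi_moves(2) + 1
hanoi_moves(2) = 2 * hanoi_moves(1) + 1
hanoi_moves(1) = 1  (base case)
hanoi_moves(2) = 2 * 1 + 1 = 3
hanoi_moves(3) = 2 * 3 + 1 = 7
hanoi_moves(4) = 2 * 7 + 1 = 15
hanoi_moves(5) = 2 * 15 + 1 = 31
hanoi_moves(6) = 2 * 31 + 1 = 63
hanoi_moves(7) = 2 * 63 + 1 = 127
hanoi_moves(8) = 2 * 127 + 1 = 255
hanoi_moves(9) = 2 * 255 + 1 = 511
hanoi_moves(10) = 2 * 511 + 1 = 1023
hanoi_moves(11) = 2 * 1023 + 1 = 2047

2047


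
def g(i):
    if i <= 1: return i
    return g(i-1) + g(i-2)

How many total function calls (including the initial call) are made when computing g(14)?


Let C(n) = total calls for g(n)
C(0) = 1, C(1) = 1
C(2) = 1 + C(1) + C(0) = 1 + 1 + 1 = 3
C(3) = 1 + C(2) + C(1) = 1 + 3 + 1 = 5
C(4) = 1 + C(3) + C(2) = 1 + 5 + 3 = 9
C(5) = 1 + C(4) + C(3) = 1 + 9 + 5 = 15
C(6) = 1 + C(5) + C(4) = 1 + 15 + 9 = 25
C(7) = 1 + C(6) + C(5) = 1 + 25 + 15 = 41
C(8) = 1 + C(7) + C(6) = 1 + 41 + 25 = 67
C(9) = 1 + C(8) + C(7) = 1 + 67 + 41 = 109
C(10) = 1 + C(9) + C(8) = 1 + 109 + 67 = 177
C(11) = 1 + C(10) + C(9) = 1 + 177 + 109 = 287
C(12) = 1 + C(11) + C(10) = 1 + 287 + 177 = 465
C(13) = 1 + C(12) + C(11) = 1 + 465 + 287 = 753
C(14) = 1 + C(13) + C(12) = 1 + 753 + 465 = 1219

1219


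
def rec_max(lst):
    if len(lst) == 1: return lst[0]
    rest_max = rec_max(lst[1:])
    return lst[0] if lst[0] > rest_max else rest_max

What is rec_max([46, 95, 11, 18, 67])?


rec_max([46, 95, 11, 18, 67]): compare 46 with rec_max([95, 11, 18, 67])
rec_max([95, 11, 18, 67]): compare 95 with rec_max([11, 18, 67])
rec_max([11, 18, 67]): compare 11 with rec_max([18, 67])
rec_max([18, 67]): compare 18 with rec_max([67])
rec_max([67]) = 67  (base case)
Compare 18 with 67 -> 67
Compare 11 with 67 -> 67
Compare 95 with 67 -> 95
Compare 46 with 95 -> 95

95


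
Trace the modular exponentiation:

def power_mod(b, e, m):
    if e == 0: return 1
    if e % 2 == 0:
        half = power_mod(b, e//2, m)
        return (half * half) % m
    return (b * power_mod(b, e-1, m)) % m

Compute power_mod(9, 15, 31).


power_mod(9, 15, 31): e is odd, compute power_mod(9, 14, 31)
  power_mod(9, 14, 31): e is even, compute power_mod(9, 7, 31)
    power_mod(9, 7, 31): e is odd, compute power_mod(9, 6, 31)
      power_mod(9, 6, 31): e is even, compute power_mod(9, 3, 31)
        power_mod(9, 3, 31): e is odd, compute power_mod(9, 2, 31)
          power_mod(9, 2, 31): e is even, compute power_mod(9, 1, 31)
          power_mod(9, 1, 31): e is odd, compute power_mod(9, 0, 31)
          power_mod(9, 0, 31) = 1
          (9 * 1) % 31 = 9
          half=9, (9*9) % 31 = 19
        (9 * 19) % 31 = 16
      half=16, (16*16) % 31 = 8
    (9 * 8) % 31 = 10
  half=10, (10*10) % 31 = 7
(9 * 7) % 31 = 1

1


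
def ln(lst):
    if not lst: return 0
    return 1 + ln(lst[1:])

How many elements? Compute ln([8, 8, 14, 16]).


ln([8, 8, 14, 16]) = 1 + ln([8, 14, 16])
ln([8, 14, 16]) = 1 + ln([14, 16])
ln([14, 16]) = 1 + ln([16])
ln([16]) = 1 + ln([])
ln([]) = 0  (base case)
Unwinding: 1 + 1 + 1 + 1 + 0 = 4

4


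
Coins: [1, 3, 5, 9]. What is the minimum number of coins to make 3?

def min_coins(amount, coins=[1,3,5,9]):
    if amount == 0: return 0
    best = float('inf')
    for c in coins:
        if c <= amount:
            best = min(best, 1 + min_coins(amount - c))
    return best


Building up with DP:
min_coins(0) = 0
min_coins(1) = min(1+min_coins(0)=1+0=1) = 1
min_coins(2) = min(1+min_coins(1)=1+1=2) = 2
min_coins(3) = min(1+min_coins(2)=1+2=3, 1+min_coins(0)=1+0=1) = 1

1


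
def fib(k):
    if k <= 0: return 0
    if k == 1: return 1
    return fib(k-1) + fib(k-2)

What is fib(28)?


Computing fib(28) bottom-up:
fib(0) = 0
fib(1) = 1
fib(2) = fib(1) + fib(0) = 1 + 0 = 1
fib(3) = fib(2) + fib(1) = 1 + 1 = 2
fib(4) = fib(3) + fib(2) = 2 + 1 = 3
fib(5) = fib(4) + fib(3) = 3 + 2 = 5
fib(6) = fib(5) + fib(4) = 5 + 3 = 8
fib(7) = fib(6) + fib(5) = 8 + 5 = 13
fib(8) = fib(7) + fib(6) = 13 + 8 = 21
fib(9) = fib(8) + fib(7) = 21 + 13 = 34
fib(10) = fib(9) + fib(8) = 34 + 21 = 55
fib(11) = fib(10) + fib(9) = 55 + 34 = 89
fib(12) = fib(11) + fib(10) = 89 + 55 = 144
fib(13) = fib(12) + fib(11) = 144 + 89 = 233
fib(14) = fib(13) + fib(12) = 233 + 144 = 377
fib(15) = fib(14) + fib(13) = 377 + 233 = 610
fib(16) = fib(15) + fib(14) = 610 + 377 = 987
fib(17) = fib(16) + fib(15) = 987 + 610 = 1597
fib(18) = fib(17) + fib(16) = 1597 + 987 = 2584
fib(19) = fib(18) + fib(17) = 2584 + 1597 = 4181
fib(20) = fib(19) + fib(18) = 4181 + 2584 = 6765
fib(21) = fib(20) + fib(19) = 6765 + 4181 = 10946
fib(22) = fib(21) + fib(20) = 10946 + 6765 = 17711
fib(23) = fib(22) + fib(21) = 17711 + 10946 = 28657
fib(24) = fib(23) + fib(22) = 28657 + 17711 = 46368
fib(25) = fib(24) + fib(23) = 46368 + 28657 = 75025
fib(26) = fib(25) + fib(24) = 75025 + 46368 = 121393
fib(27) = fib(26) + fib(25) = 121393 + 75025 = 196418
fib(28) = fib(27) + fib(26) = 196418 + 121393 = 317811

317811


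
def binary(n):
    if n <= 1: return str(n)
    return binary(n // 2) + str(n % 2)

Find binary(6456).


binary(6456) = binary(3228) + '0'
binary(3228) = binary(1614) + '0'
binary(1614) = binary(807) + '0'
binary(807) = binary(403) + '1'
binary(403) = binary(201) + '1'
binary(201) = binary(100) + '1'
binary(100) = binary(50) + '0'
binary(50) = binary(25) + '0'
binary(25) = binary(12) + '1'
binary(12) = binary(6) + '0'
binary(6) = binary(3) + '0'
binary(3) = binary(1) + '1'
binary(1) = '1'  (base case)
Concatenating: '1' + '1' + '0' + '0' + '1' + '0' + '0' + '1' + '1' + '1' + '0' + '0' + '0' = '1100100111000'

1100100111000


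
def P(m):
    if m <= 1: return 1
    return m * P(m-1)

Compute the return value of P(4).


P(4)
= 4 * P(3)
= 4 * 3 * P(2)
= 4 * 3 * 2 * P(1)
= 4 * 3 * 2 * 1
= 24

24


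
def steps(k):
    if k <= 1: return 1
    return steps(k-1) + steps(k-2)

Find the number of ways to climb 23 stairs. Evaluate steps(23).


Building up from base cases:
steps(0) = 1
steps(1) = 1
steps(2) = steps(1) + steps(0) = 1 + 1 = 2
steps(3) = steps(2) + steps(1) = 2 + 1 = 3
steps(4) = steps(3) + steps(2) = 3 + 2 = 5
steps(5) = steps(4) + steps(3) = 5 + 3 = 8
steps(6) = steps(5) + steps(4) = 8 + 5 = 13
steps(7) = steps(6) + steps(5) = 13 + 8 = 21
steps(8) = steps(7) + steps(6) = 21 + 13 = 34
steps(9) = steps(8) + steps(7) = 34 + 21 = 55
steps(10) = steps(9) + steps(8) = 55 + 34 = 89
steps(11) = steps(10) + steps(9) = 89 + 55 = 144
steps(12) = steps(11) + steps(10) = 144 + 89 = 233
steps(13) = steps(12) + steps(11) = 233 + 144 = 377
steps(14) = steps(13) + steps(12) = 377 + 233 = 610
steps(15) = steps(14) + steps(13) = 610 + 377 = 987
steps(16) = steps(15) + steps(14) = 987 + 610 = 1597
steps(17) = steps(16) + steps(15) = 1597 + 987 = 2584
steps(18) = steps(17) + steps(16) = 2584 + 1597 = 4181
steps(19) = steps(18) + steps(17) = 4181 + 2584 = 6765
steps(20) = steps(19) + steps(18) = 6765 + 4181 = 10946
steps(21) = steps(20) + steps(19) = 10946 + 6765 = 17711
steps(22) = steps(21) + steps(20) = 17711 + 10946 = 28657
steps(23) = steps(22) + steps(21) = 28657 + 17711 = 46368

46368


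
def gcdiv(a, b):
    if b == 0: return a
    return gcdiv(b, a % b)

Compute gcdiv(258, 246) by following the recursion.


gcdiv(258, 246) = gcdiv(246, 12)
gcdiv(246, 12) = gcdiv(12, 6)
gcdiv(12, 6) = gcdiv(6, 0)
gcdiv(6, 0) = 6  (base case)

6


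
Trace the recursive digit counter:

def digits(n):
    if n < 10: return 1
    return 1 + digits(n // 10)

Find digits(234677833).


digits(234677833) = 1 + digits(23467783)
digits(23467783) = 1 + digits(2346778)
digits(2346778) = 1 + digits(234677)
digits(234677) = 1 + digits(23467)
digits(23467) = 1 + digits(2346)
digits(2346) = 1 + digits(234)
digits(234) = 1 + digits(23)
digits(23) = 1 + digits(2)
digits(2) = 1  (base case: 2 < 10)
Unwinding: 1 + 1 + 1 + 1 + 1 + 1 + 1 + 1 + 1 = 9

9


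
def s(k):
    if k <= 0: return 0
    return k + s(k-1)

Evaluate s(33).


s(33)
= 33 + 32 + 31 + 30 + 29 + 28 + 27 + 26 + 25 + 24 + 23 + 22 + 21 + 20 + 19 + 18 + 17 + 16 + 15 + 14 + 13 + 12 + 11 + 10 + 9 + 8 + 7 + 6 + 5 + 4 + 3 + 2 + 1 + s(0)
= 33 + 32 + 31 + 30 + 29 + 28 + 27 + 26 + 25 + 24 + 23 + 22 + 21 + 20 + 19 + 18 + 17 + 16 + 15 + 14 + 13 + 12 + 11 + 10 + 9 + 8 + 7 + 6 + 5 + 4 + 3 + 2 + 1 + 0
= 561

561


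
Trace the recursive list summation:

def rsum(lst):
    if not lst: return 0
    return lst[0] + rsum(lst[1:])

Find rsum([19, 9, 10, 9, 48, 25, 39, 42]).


rsum([19, 9, 10, 9, 48, 25, 39, 42]) = 19 + rsum([9, 10, 9, 48, 25, 39, 42])
rsum([9, 10, 9, 48, 25, 39, 42]) = 9 + rsum([10, 9, 48, 25, 39, 42])
rsum([10, 9, 48, 25, 39, 42]) = 10 + rsum([9, 48, 25, 39, 42])
rsum([9, 48, 25, 39, 42]) = 9 + rsum([48, 25, 39, 42])
rsum([48, 25, 39, 42]) = 48 + rsum([25, 39, 42])
rsum([25, 39, 42]) = 25 + rsum([39, 42])
rsum([39, 42]) = 39 + rsum([42])
rsum([42]) = 42 + rsum([])
rsum([]) = 0  (base case)
Total: 19 + 9 + 10 + 9 + 48 + 25 + 39 + 42 + 0 = 201

201


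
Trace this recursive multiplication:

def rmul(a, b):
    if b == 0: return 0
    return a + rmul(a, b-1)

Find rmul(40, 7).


rmul(40, 7) = 40 + rmul(40, 6)
rmul(40, 6) = 40 + rmul(40, 5)
rmul(40, 5) = 40 + rmul(40, 4)
rmul(40, 4) = 40 + rmul(40, 3)
rmul(40, 3) = 40 + rmul(40, 2)
rmul(40, 2) = 40 + rmul(40, 1)
rmul(40, 1) = 40 + rmul(40, 0)
rmul(40, 0) = 0  (base case)
Total: 40 + 40 + 40 + 40 + 40 + 40 + 40 + 0 = 280

280


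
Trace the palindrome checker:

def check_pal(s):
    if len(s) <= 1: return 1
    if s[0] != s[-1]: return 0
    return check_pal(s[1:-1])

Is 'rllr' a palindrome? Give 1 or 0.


check_pal('rllr'): s[0]='r' == s[-1]='r' -> check check_pal('ll')
check_pal('ll'): s[0]='l' == s[-1]='l' -> check check_pal('')
check_pal(''): len <= 1 -> return 1  (base case)
Result: 1 (palindrome)

1


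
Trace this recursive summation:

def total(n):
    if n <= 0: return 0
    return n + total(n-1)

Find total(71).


total(71)
= 71 + 70 + 69 + 68 + 67 + 66 + 65 + 64 + 63 + 62 + 61 + 60 + 59 + 58 + 57 + 56 + 55 + 54 + 53 + 52 + 51 + 50 + 49 + 48 + 47 + 46 + 45 + 44 + 43 + 42 + 41 + 40 + 39 + 38 + 37 + 36 + 35 + 34 + 33 + 32 + 31 + 30 + 29 + 28 + 27 + 26 + 25 + 24 + 23 + 22 + 21 + 20 + 19 + 18 + 17 + 16 + 15 + 14 + 13 + 12 + 11 + 10 + 9 + 8 + 7 + 6 + 5 + 4 + 3 + 2 + 1 + total(0)
= 71 + 70 + 69 + 68 + 67 + 66 + 65 + 64 + 63 + 62 + 61 + 60 + 59 + 58 + 57 + 56 + 55 + 54 + 53 + 52 + 51 + 50 + 49 + 48 + 47 + 46 + 45 + 44 + 43 + 42 + 41 + 40 + 39 + 38 + 37 + 36 + 35 + 34 + 33 + 32 + 31 + 30 + 29 + 28 + 27 + 26 + 25 + 24 + 23 + 22 + 21 + 20 + 19 + 18 + 17 + 16 + 15 + 14 + 13 + 12 + 11 + 10 + 9 + 8 + 7 + 6 + 5 + 4 + 3 + 2 + 1 + 0
= 2556

2556


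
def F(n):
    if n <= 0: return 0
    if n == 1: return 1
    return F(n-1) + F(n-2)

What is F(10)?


Computing F(10) bottom-up:
F(0) = 0
F(1) = 1
F(2) = F(1) + F(0) = 1 + 0 = 1
F(3) = F(2) + F(1) = 1 + 1 = 2
F(4) = F(3) + F(2) = 2 + 1 = 3
F(5) = F(4) + F(3) = 3 + 2 = 5
F(6) = F(5) + F(4) = 5 + 3 = 8
F(7) = F(6) + F(5) = 8 + 5 = 13
F(8) = F(7) + F(6) = 13 + 8 = 21
F(9) = F(8) + F(7) = 21 + 13 = 34
F(10) = F(9) + F(8) = 34 + 21 = 55

55


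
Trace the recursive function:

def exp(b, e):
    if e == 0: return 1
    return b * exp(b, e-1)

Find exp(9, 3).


exp(9, 3)
= 9 * exp(9, 2)
= 9 * 9 * exp(9, 1)
= 9 * 9 * 9 * exp(9, 0)
= 9 * 9 * 9 * 1
= 729

729


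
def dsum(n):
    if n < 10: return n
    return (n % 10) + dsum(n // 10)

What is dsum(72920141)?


dsum(72920141) = 1 + dsum(7292014)
dsum(7292014) = 4 + dsum(729201)
dsum(729201) = 1 + dsum(72920)
dsum(72920) = 0 + dsum(7292)
dsum(7292) = 2 + dsum(729)
dsum(729) = 9 + dsum(72)
dsum(72) = 2 + dsum(7)
dsum(7) = 7  (base case)
Total: 1 + 4 + 1 + 0 + 2 + 9 + 2 + 7 = 26

26


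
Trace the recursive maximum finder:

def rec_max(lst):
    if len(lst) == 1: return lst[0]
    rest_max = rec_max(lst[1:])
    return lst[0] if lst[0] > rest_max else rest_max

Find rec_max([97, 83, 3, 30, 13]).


rec_max([97, 83, 3, 30, 13]): compare 97 with rec_max([83, 3, 30, 13])
rec_max([83, 3, 30, 13]): compare 83 with rec_max([3, 30, 13])
rec_max([3, 30, 13]): compare 3 with rec_max([30, 13])
rec_max([30, 13]): compare 30 with rec_max([13])
rec_max([13]) = 13  (base case)
Compare 30 with 13 -> 30
Compare 3 with 30 -> 30
Compare 83 with 30 -> 83
Compare 97 with 83 -> 97

97


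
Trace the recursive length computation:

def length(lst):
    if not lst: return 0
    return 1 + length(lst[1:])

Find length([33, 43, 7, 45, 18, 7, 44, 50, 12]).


length([33, 43, 7, 45, 18, 7, 44, 50, 12]) = 1 + length([43, 7, 45, 18, 7, 44, 50, 12])
length([43, 7, 45, 18, 7, 44, 50, 12]) = 1 + length([7, 45, 18, 7, 44, 50, 12])
length([7, 45, 18, 7, 44, 50, 12]) = 1 + length([45, 18, 7, 44, 50, 12])
length([45, 18, 7, 44, 50, 12]) = 1 + length([18, 7, 44, 50, 12])
length([18, 7, 44, 50, 12]) = 1 + length([7, 44, 50, 12])
length([7, 44, 50, 12]) = 1 + length([44, 50, 12])
length([44, 50, 12]) = 1 + length([50, 12])
length([50, 12]) = 1 + length([12])
length([12]) = 1 + length([])
length([]) = 0  (base case)
Unwinding: 1 + 1 + 1 + 1 + 1 + 1 + 1 + 1 + 1 + 0 = 9

9


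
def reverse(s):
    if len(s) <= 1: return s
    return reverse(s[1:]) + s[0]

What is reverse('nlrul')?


reverse('nlrul') = reverse('lrul') + 'n'
reverse('lrul') = reverse('rul') + 'l'
reverse('rul') = reverse('ul') + 'r'
reverse('ul') = reverse('l') + 'u'
reverse('l') = 'l'  (base case)
Concatenating: 'l' + 'u' + 'r' + 'l' + 'n' = 'lurln'

lurln


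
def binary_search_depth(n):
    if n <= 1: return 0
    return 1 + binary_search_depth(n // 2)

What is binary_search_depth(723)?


723 / 2 = 361
361 / 2 = 180
180 / 2 = 90
90 / 2 = 45
45 / 2 = 22
22 / 2 = 11
11 / 2 = 5
5 / 2 = 2
2 / 2 = 1
Reached 1 after 9 halvings

9


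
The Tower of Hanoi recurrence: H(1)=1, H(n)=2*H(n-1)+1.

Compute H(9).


H(9) = 2 * H(8) + 1
H(8) = 2 * H(7) + 1
H(7) = 2 * H(6) + 1
H(6) = 2 * H(5) + 1
H(5) = 2 * H(4) + 1
H(4) = 2 * H(3) + 1
H(3) = 2 * H(2) + 1
H(2) = 2 * H(1) + 1
H(1) = 1  (base case)
H(2) = 2 * 1 + 1 = 3
H(3) = 2 * 3 + 1 = 7
H(4) = 2 * 7 + 1 = 15
H(5) = 2 * 15 + 1 = 31
H(6) = 2 * 31 + 1 = 63
H(7) = 2 * 63 + 1 = 127
H(8) = 2 * 127 + 1 = 255
H(9) = 2 * 255 + 1 = 511

511


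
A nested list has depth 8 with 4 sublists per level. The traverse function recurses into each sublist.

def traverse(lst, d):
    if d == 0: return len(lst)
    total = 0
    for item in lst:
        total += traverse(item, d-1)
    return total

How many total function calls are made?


At depth 0 (root): 1 call
At depth 1: each of 1 parents calls traverse on 4 children = 4 calls
At depth 2: each of 4 parents calls traverse on 4 children = 16 calls
At depth 3: each of 16 parents calls traverse on 4 children = 64 calls
At depth 4: each of 64 parents calls traverse on 4 children = 256 calls
At depth 5: each of 256 parents calls traverse on 4 children = 1024 calls
At depth 6: each of 1024 parents calls traverse on 4 children = 4096 calls
At depth 7: each of 4096 parents calls traverse on 4 children = 16384 calls
At depth 8: each of 16384 parents calls traverse on 4 children = 65536 calls
Total: 1 + 4 + 16 + 64 + 256 + 1024 + 4096 + 16384 + 65536 = 87381

87381


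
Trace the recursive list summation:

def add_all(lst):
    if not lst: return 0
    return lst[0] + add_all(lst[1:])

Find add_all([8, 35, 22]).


add_all([8, 35, 22]) = 8 + add_all([35, 22])
add_all([35, 22]) = 35 + add_all([22])
add_all([22]) = 22 + add_all([])
add_all([]) = 0  (base case)
Total: 8 + 35 + 22 + 0 = 65

65


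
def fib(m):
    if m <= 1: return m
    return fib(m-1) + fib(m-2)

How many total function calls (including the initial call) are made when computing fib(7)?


Let C(n) = total calls for fib(n)
C(0) = 1, C(1) = 1
C(2) = 1 + C(1) + C(0) = 1 + 1 + 1 = 3
C(3) = 1 + C(2) + C(1) = 1 + 3 + 1 = 5
C(4) = 1 + C(3) + C(2) = 1 + 5 + 3 = 9
C(5) = 1 + C(4) + C(3) = 1 + 9 + 5 = 15
C(6) = 1 + C(5) + C(4) = 1 + 15 + 9 = 25
C(7) = 1 + C(6) + C(5) = 1 + 25 + 15 = 41

41


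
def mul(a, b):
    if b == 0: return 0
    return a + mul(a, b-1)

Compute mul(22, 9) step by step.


mul(22, 9) = 22 + mul(22, 8)
mul(22, 8) = 22 + mul(22, 7)
mul(22, 7) = 22 + mul(22, 6)
mul(22, 6) = 22 + mul(22, 5)
mul(22, 5) = 22 + mul(22, 4)
mul(22, 4) = 22 + mul(22, 3)
mul(22, 3) = 22 + mul(22, 2)
mul(22, 2) = 22 + mul(22, 1)
mul(22, 1) = 22 + mul(22, 0)
mul(22, 0) = 0  (base case)
Total: 22 + 22 + 22 + 22 + 22 + 22 + 22 + 22 + 22 + 0 = 198

198


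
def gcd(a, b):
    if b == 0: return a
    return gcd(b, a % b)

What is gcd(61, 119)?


gcd(61, 119) = gcd(119, 61)
gcd(119, 61) = gcd(61, 58)
gcd(61, 58) = gcd(58, 3)
gcd(58, 3) = gcd(3, 1)
gcd(3, 1) = gcd(1, 0)
gcd(1, 0) = 1  (base case)

1


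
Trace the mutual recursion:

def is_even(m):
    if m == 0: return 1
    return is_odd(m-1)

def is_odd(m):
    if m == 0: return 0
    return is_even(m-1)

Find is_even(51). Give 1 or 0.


is_even(51) = is_odd(50)
is_odd(50) = is_even(49)
is_even(49) = is_odd(48)
is_odd(48) = is_even(47)
is_even(47) = is_odd(46)
is_odd(46) = is_even(45)
is_even(45) = is_odd(44)
is_odd(44) = is_even(43)
is_even(43) = is_odd(42)
is_odd(42) = is_even(41)
is_even(41) = is_odd(40)
is_odd(40) = is_even(39)
is_even(39) = is_odd(38)
is_odd(38) = is_even(37)
is_even(37) = is_odd(36)
is_odd(36) = is_even(35)
is_even(35) = is_odd(34)
is_odd(34) = is_even(33)
is_even(33) = is_odd(32)
is_odd(32) = is_even(31)
is_even(31) = is_odd(30)
is_odd(30) = is_even(29)
is_even(29) = is_odd(28)
is_odd(28) = is_even(27)
is_even(27) = is_odd(26)
is_odd(26) = is_even(25)
is_even(25) = is_odd(24)
is_odd(24) = is_even(23)
is_even(23) = is_odd(22)
is_odd(22) = is_even(21)
is_even(21) = is_odd(20)
is_odd(20) = is_even(19)
is_even(19) = is_odd(18)
is_odd(18) = is_even(17)
is_even(17) = is_odd(16)
is_odd(16) = is_even(15)
is_even(15) = is_odd(14)
is_odd(14) = is_even(13)
is_even(13) = is_odd(12)
is_odd(12) = is_even(11)
is_even(11) = is_odd(10)
is_odd(10) = is_even(9)
is_even(9) = is_odd(8)
is_odd(8) = is_even(7)
is_even(7) = is_odd(6)
is_odd(6) = is_even(5)
is_even(5) = is_odd(4)
is_odd(4) = is_even(3)
is_even(3) = is_odd(2)
is_odd(2) = is_even(1)
is_even(1) = is_odd(0)
is_odd(0) = 0  (base case)
Result: 0

0


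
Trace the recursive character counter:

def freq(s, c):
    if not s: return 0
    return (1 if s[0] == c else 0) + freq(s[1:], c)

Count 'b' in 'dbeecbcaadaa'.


s[0]='d' != 'b' -> 0
s[0]='b' == 'b' -> 1
s[0]='e' != 'b' -> 0
s[0]='e' != 'b' -> 0
s[0]='c' != 'b' -> 0
s[0]='b' == 'b' -> 1
s[0]='c' != 'b' -> 0
s[0]='a' != 'b' -> 0
s[0]='a' != 'b' -> 0
s[0]='d' != 'b' -> 0
s[0]='a' != 'b' -> 0
s[0]='a' != 'b' -> 0
Sum: 0 + 1 + 0 + 0 + 0 + 1 + 0 + 0 + 0 + 0 + 0 + 0 = 2

2


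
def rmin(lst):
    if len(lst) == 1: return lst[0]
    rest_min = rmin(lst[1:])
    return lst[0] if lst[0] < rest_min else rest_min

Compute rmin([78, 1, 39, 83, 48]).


rmin([78, 1, 39, 83, 48]): compare 78 with rmin([1, 39, 83, 48])
rmin([1, 39, 83, 48]): compare 1 with rmin([39, 83, 48])
rmin([39, 83, 48]): compare 39 with rmin([83, 48])
rmin([83, 48]): compare 83 with rmin([48])
rmin([48]) = 48  (base case)
Compare 83 with 48 -> 48
Compare 39 with 48 -> 39
Compare 1 with 39 -> 1
Compare 78 with 1 -> 1

1


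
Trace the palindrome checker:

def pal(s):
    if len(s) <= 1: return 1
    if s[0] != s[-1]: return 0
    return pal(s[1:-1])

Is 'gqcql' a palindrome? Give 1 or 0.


pal('gqcql'): s[0]='g' != s[-1]='l' -> return 0
Result: 0 (not a palindrome)

0


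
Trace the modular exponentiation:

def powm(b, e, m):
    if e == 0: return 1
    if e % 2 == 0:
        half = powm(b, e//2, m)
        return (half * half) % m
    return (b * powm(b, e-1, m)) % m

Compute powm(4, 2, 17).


powm(4, 2, 17): e is even, compute powm(4, 1, 17)
  powm(4, 1, 17): e is odd, compute powm(4, 0, 17)
    powm(4, 0, 17) = 1
  (4 * 1) % 17 = 4
half=4, (4*4) % 17 = 16

16


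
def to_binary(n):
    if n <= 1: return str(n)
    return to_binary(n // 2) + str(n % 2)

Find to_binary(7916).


to_binary(7916) = to_binary(3958) + '0'
to_binary(3958) = to_binary(1979) + '0'
to_binary(1979) = to_binary(989) + '1'
to_binary(989) = to_binary(494) + '1'
to_binary(494) = to_binary(247) + '0'
to_binary(247) = to_binary(123) + '1'
to_binary(123) = to_binary(61) + '1'
to_binary(61) = to_binary(30) + '1'
to_binary(30) = to_binary(15) + '0'
to_binary(15) = to_binary(7) + '1'
to_binary(7) = to_binary(3) + '1'
to_binary(3) = to_binary(1) + '1'
to_binary(1) = '1'  (base case)
Concatenating: '1' + '1' + '1' + '1' + '0' + '1' + '1' + '1' + '0' + '1' + '1' + '0' + '0' = '1111011101100'

1111011101100


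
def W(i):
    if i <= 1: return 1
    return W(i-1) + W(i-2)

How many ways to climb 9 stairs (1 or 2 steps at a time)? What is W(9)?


Building up from base cases:
W(0) = 1
W(1) = 1
W(2) = W(1) + W(0) = 1 + 1 = 2
W(3) = W(2) + W(1) = 2 + 1 = 3
W(4) = W(3) + W(2) = 3 + 2 = 5
W(5) = W(4) + W(3) = 5 + 3 = 8
W(6) = W(5) + W(4) = 8 + 5 = 13
W(7) = W(6) + W(5) = 13 + 8 = 21
W(8) = W(7) + W(6) = 21 + 13 = 34
W(9) = W(8) + W(7) = 34 + 21 = 55

55


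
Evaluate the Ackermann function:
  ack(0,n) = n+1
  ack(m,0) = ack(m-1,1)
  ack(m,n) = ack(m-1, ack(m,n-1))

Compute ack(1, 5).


ack(1, 5) = ack(0, ack(1, 4))
  ack(1, 4) = ack(0, ack(1, 3))
    ack(1, 3) = ack(0, ack(1, 2))
      ack(1, 2) = ack(0, ack(1, 1))
        ack(1, 1) = ack(0, ack(1, 0))
          ack(1, 0) = ack(0, 1)
          ack(0, 1) = 2
          = ack(0, 2)
          ack(0, 2) = 3
        = ack(0, 3)
        ack(0, 3) = 4
      = ack(0, 4)
      ack(0, 4) = 5
    = ack(0, 5)
    ack(0, 5) = 6
  = ack(0, 6)
  ack(0, 6) = 7
Result: ack(1, 5) = 7

7


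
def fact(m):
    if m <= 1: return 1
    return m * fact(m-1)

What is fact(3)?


fact(3)
= 3 * fact(2)
= 3 * 2 * fact(1)
= 3 * 2 * 1
= 6

6


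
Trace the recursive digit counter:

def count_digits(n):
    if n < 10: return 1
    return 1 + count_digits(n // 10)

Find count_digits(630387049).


count_digits(630387049) = 1 + count_digits(63038704)
count_digits(63038704) = 1 + count_digits(6303870)
count_digits(6303870) = 1 + count_digits(630387)
count_digits(630387) = 1 + count_digits(63038)
count_digits(63038) = 1 + count_digits(6303)
count_digits(6303) = 1 + count_digits(630)
count_digits(630) = 1 + count_digits(63)
count_digits(63) = 1 + count_digits(6)
count_digits(6) = 1  (base case: 6 < 10)
Unwinding: 1 + 1 + 1 + 1 + 1 + 1 + 1 + 1 + 1 = 9

9


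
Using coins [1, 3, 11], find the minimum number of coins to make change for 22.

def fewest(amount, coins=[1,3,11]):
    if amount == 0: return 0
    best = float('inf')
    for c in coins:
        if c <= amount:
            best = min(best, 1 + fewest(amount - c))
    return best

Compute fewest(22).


Building up with DP:
fewest(0) = 0
fewest(1) = min(1+fewest(0)=1+0=1) = 1
fewest(2) = min(1+fewest(1)=1+1=2) = 2
fewest(3) = min(1+fewest(2)=1+2=3, 1+fewest(0)=1+0=1) = 1
fewest(4) = min(1+fewest(3)=1+1=2, 1+fewest(1)=1+1=2) = 2
fewest(5) = min(1+fewest(4)=1+2=3, 1+fewest(2)=1+2=3) = 3
fewest(6) = min(1+fewest(5)=1+3=4, 1+fewest(3)=1+1=2) = 2
fewest(7) = min(1+fewest(6)=1+2=3, 1+fewest(4)=1+2=3) = 3
fewest(8) = min(1+fewest(7)=1+3=4, 1+fewest(5)=1+3=4) = 4
fewest(9) = min(1+fewest(8)=1+4=5, 1+fewest(6)=1+2=3) = 3
fewest(10) = min(1+fewest(9)=1+3=4, 1+fewest(7)=1+3=4) = 4
fewest(11) = min(1+fewest(10)=1+4=5, 1+fewest(8)=1+4=5, 1+fewest(0)=1+0=1) = 1
fewest(12) = min(1+fewest(11)=1+1=2, 1+fewest(9)=1+3=4, 1+fewest(1)=1+1=2) = 2
fewest(13) = min(1+fewest(12)=1+2=3, 1+fewest(10)=1+4=5, 1+fewest(2)=1+2=3) = 3
fewest(14) = min(1+fewest(13)=1+3=4, 1+fewest(11)=1+1=2, 1+fewest(3)=1+1=2) = 2
fewest(15) = min(1+fewest(14)=1+2=3, 1+fewest(12)=1+2=3, 1+fewest(4)=1+2=3) = 3
fewest(16) = min(1+fewest(15)=1+3=4, 1+fewest(13)=1+3=4, 1+fewest(5)=1+3=4) = 4
fewest(17) = min(1+fewest(16)=1+4=5, 1+fewest(14)=1+2=3, 1+fewest(6)=1+2=3) = 3
fewest(18) = min(1+fewest(17)=1+3=4, 1+fewest(15)=1+3=4, 1+fewest(7)=1+3=4) = 4
fewest(19) = min(1+fewest(18)=1+4=5, 1+fewest(16)=1+4=5, 1+fewest(8)=1+4=5) = 5
fewest(20) = min(1+fewest(19)=1+5=6, 1+fewest(17)=1+3=4, 1+fewest(9)=1+3=4) = 4
fewest(21) = min(1+fewest(20)=1+4=5, 1+fewest(18)=1+4=5, 1+fewest(10)=1+4=5) = 5
fewest(22) = min(1+fewest(21)=1+5=6, 1+fewest(19)=1+5=6, 1+fewest(11)=1+1=2) = 2

2


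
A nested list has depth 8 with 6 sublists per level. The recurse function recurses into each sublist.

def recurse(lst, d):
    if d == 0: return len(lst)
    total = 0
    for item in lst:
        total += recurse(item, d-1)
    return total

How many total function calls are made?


At depth 0 (root): 1 call
At depth 1: each of 1 parents calls recurse on 6 children = 6 calls
At depth 2: each of 6 parents calls recurse on 6 children = 36 calls
At depth 3: each of 36 parents calls recurse on 6 children = 216 calls
At depth 4: each of 216 parents calls recurse on 6 children = 1296 calls
At depth 5: each of 1296 parents calls recurse on 6 children = 7776 calls
At depth 6: each of 7776 parents calls recurse on 6 children = 46656 calls
At depth 7: each of 46656 parents calls recurse on 6 children = 279936 calls
At depth 8: each of 279936 parents calls recurse on 6 children = 1679616 calls
Total: 1 + 6 + 36 + 216 + 1296 + 7776 + 46656 + 279936 + 1679616 = 2015539

2015539


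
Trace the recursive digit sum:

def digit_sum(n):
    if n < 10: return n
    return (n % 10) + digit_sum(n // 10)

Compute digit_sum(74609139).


digit_sum(74609139) = 9 + digit_sum(7460913)
digit_sum(7460913) = 3 + digit_sum(746091)
digit_sum(746091) = 1 + digit_sum(74609)
digit_sum(74609) = 9 + digit_sum(7460)
digit_sum(7460) = 0 + digit_sum(746)
digit_sum(746) = 6 + digit_sum(74)
digit_sum(74) = 4 + digit_sum(7)
digit_sum(7) = 7  (base case)
Total: 9 + 3 + 1 + 9 + 0 + 6 + 4 + 7 = 39

39


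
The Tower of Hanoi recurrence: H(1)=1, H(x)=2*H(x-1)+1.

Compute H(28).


H(28) = 2 * H(27) + 1
H(27) = 2 * H(26) + 1
H(26) = 2 * H(25) + 1
H(25) = 2 * H(24) + 1
H(24) = 2 * H(23) + 1
H(23) = 2 * H(22) + 1
H(22) = 2 * H(21) + 1
H(21) = 2 * H(20) + 1
H(20) = 2 * H(19) + 1
H(19) = 2 * H(18) + 1
H(18) = 2 * H(17) + 1
H(17) = 2 * H(16) + 1
H(16) = 2 * H(15) + 1
H(15) = 2 * H(14) + 1
H(14) = 2 * H(13) + 1
H(13) = 2 * H(12) + 1
H(12) = 2 * H(11) + 1
H(11) = 2 * H(10) + 1
H(10) = 2 * H(9) + 1
H(9) = 2 * H(8) + 1
H(8) = 2 * H(7) + 1
H(7) = 2 * H(6) + 1
H(6) = 2 * H(5) + 1
H(5) = 2 * H(4) + 1
H(4) = 2 * H(3) + 1
H(3) = 2 * H(2) + 1
H(2) = 2 * H(1) + 1
H(1) = 1  (base case)
H(2) = 2 * 1 + 1 = 3
H(3) = 2 * 3 + 1 = 7
H(4) = 2 * 7 + 1 = 15
H(5) = 2 * 15 + 1 = 31
H(6) = 2 * 31 + 1 = 63
H(7) = 2 * 63 + 1 = 127
H(8) = 2 * 127 + 1 = 255
H(9) = 2 * 255 + 1 = 511
H(10) = 2 * 511 + 1 = 1023
H(11) = 2 * 1023 + 1 = 2047
H(12) = 2 * 2047 + 1 = 4095
H(13) = 2 * 4095 + 1 = 8191
H(14) = 2 * 8191 + 1 = 16383
H(15) = 2 * 16383 + 1 = 32767
H(16) = 2 * 32767 + 1 = 65535
H(17) = 2 * 65535 + 1 = 131071
H(18) = 2 * 131071 + 1 = 262143
H(19) = 2 * 262143 + 1 = 524287
H(20) = 2 * 524287 + 1 = 1048575
H(21) = 2 * 1048575 + 1 = 2097151
H(22) = 2 * 2097151 + 1 = 4194303
H(23) = 2 * 4194303 + 1 = 8388607
H(24) = 2 * 8388607 + 1 = 16777215
H(25) = 2 * 16777215 + 1 = 33554431
H(26) = 2 * 33554431 + 1 = 67108863
H(27) = 2 * 67108863 + 1 = 134217727
H(28) = 2 * 134217727 + 1 = 268435455

268435455


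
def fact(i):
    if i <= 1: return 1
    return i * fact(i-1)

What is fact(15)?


fact(15)
= 15 * fact(14)
= 15 * 14 * fact(13)
= 15 * 14 * 13 * fact(12)
= 15 * 14 * 13 * 12 * fact(11)
= 15 * 14 * 13 * 12 * 11 * fact(10)
= 15 * 14 * 13 * 12 * 11 * 10 * fact(9)
= 15 * 14 * 13 * 12 * 11 * 10 * 9 * fact(8)
= 15 * 14 * 13 * 12 * 11 * 10 * 9 * 8 * fact(7)
= 15 * 14 * 13 * 12 * 11 * 10 * 9 * 8 * 7 * fact(6)
= 15 * 14 * 13 * 12 * 11 * 10 * 9 * 8 * 7 * 6 * fact(5)
= 15 * 14 * 13 * 12 * 11 * 10 * 9 * 8 * 7 * 6 * 5 * fact(4)
= 15 * 14 * 13 * 12 * 11 * 10 * 9 * 8 * 7 * 6 * 5 * 4 * fact(3)
= 15 * 14 * 13 * 12 * 11 * 10 * 9 * 8 * 7 * 6 * 5 * 4 * 3 * fact(2)
= 15 * 14 * 13 * 12 * 11 * 10 * 9 * 8 * 7 * 6 * 5 * 4 * 3 * 2 * fact(1)
= 15 * 14 * 13 * 12 * 11 * 10 * 9 * 8 * 7 * 6 * 5 * 4 * 3 * 2 * 1
= 1307674368000

1307674368000


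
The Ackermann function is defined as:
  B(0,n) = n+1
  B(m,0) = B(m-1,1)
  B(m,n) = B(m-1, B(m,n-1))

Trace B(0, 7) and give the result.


B(0, 7) = 8
Result: B(0, 7) = 8

8


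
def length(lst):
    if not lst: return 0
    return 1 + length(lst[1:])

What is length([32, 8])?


length([32, 8]) = 1 + length([8])
length([8]) = 1 + length([])
length([]) = 0  (base case)
Unwinding: 1 + 1 + 0 = 2

2


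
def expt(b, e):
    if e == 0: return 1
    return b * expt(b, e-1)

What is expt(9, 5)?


expt(9, 5)
= 9 * expt(9, 4)
= 9 * 9 * expt(9, 3)
= 9 * 9 * 9 * expt(9, 2)
= 9 * 9 * 9 * 9 * expt(9, 1)
= 9 * 9 * 9 * 9 * 9 * expt(9, 0)
= 9 * 9 * 9 * 9 * 9 * 1
= 59049

59049


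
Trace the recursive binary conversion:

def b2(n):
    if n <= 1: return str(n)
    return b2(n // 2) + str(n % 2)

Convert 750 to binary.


b2(750) = b2(375) + '0'
b2(375) = b2(187) + '1'
b2(187) = b2(93) + '1'
b2(93) = b2(46) + '1'
b2(46) = b2(23) + '0'
b2(23) = b2(11) + '1'
b2(11) = b2(5) + '1'
b2(5) = b2(2) + '1'
b2(2) = b2(1) + '0'
b2(1) = '1'  (base case)
Concatenating: '1' + '0' + '1' + '1' + '1' + '0' + '1' + '1' + '1' + '0' = '1011101110'

1011101110


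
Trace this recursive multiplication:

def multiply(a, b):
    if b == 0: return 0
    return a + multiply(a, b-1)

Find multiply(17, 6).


multiply(17, 6) = 17 + multiply(17, 5)
multiply(17, 5) = 17 + multiply(17, 4)
multiply(17, 4) = 17 + multiply(17, 3)
multiply(17, 3) = 17 + multiply(17, 2)
multiply(17, 2) = 17 + multiply(17, 1)
multiply(17, 1) = 17 + multiply(17, 0)
multiply(17, 0) = 0  (base case)
Total: 17 + 17 + 17 + 17 + 17 + 17 + 0 = 102

102


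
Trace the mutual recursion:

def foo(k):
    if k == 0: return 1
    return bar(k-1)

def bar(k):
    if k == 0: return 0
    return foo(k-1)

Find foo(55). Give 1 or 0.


foo(55) = bar(54)
bar(54) = foo(53)
foo(53) = bar(52)
bar(52) = foo(51)
foo(51) = bar(50)
bar(50) = foo(49)
foo(49) = bar(48)
bar(48) = foo(47)
foo(47) = bar(46)
bar(46) = foo(45)
foo(45) = bar(44)
bar(44) = foo(43)
foo(43) = bar(42)
bar(42) = foo(41)
foo(41) = bar(40)
bar(40) = foo(39)
foo(39) = bar(38)
bar(38) = foo(37)
foo(37) = bar(36)
bar(36) = foo(35)
foo(35) = bar(34)
bar(34) = foo(33)
foo(33) = bar(32)
bar(32) = foo(31)
foo(31) = bar(30)
bar(30) = foo(29)
foo(29) = bar(28)
bar(28) = foo(27)
foo(27) = bar(26)
bar(26) = foo(25)
foo(25) = bar(24)
bar(24) = foo(23)
foo(23) = bar(22)
bar(22) = foo(21)
foo(21) = bar(20)
bar(20) = foo(19)
foo(19) = bar(18)
bar(18) = foo(17)
foo(17) = bar(16)
bar(16) = foo(15)
foo(15) = bar(14)
bar(14) = foo(13)
foo(13) = bar(12)
bar(12) = foo(11)
foo(11) = bar(10)
bar(10) = foo(9)
foo(9) = bar(8)
bar(8) = foo(7)
foo(7) = bar(6)
bar(6) = foo(5)
foo(5) = bar(4)
bar(4) = foo(3)
foo(3) = bar(2)
bar(2) = foo(1)
foo(1) = bar(0)
bar(0) = 0  (base case)
Result: 0

0


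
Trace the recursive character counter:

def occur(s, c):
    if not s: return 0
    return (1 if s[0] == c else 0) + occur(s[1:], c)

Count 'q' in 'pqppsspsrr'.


s[0]='p' != 'q' -> 0
s[0]='q' == 'q' -> 1
s[0]='p' != 'q' -> 0
s[0]='p' != 'q' -> 0
s[0]='s' != 'q' -> 0
s[0]='s' != 'q' -> 0
s[0]='p' != 'q' -> 0
s[0]='s' != 'q' -> 0
s[0]='r' != 'q' -> 0
s[0]='r' != 'q' -> 0
Sum: 0 + 1 + 0 + 0 + 0 + 0 + 0 + 0 + 0 + 0 = 1

1


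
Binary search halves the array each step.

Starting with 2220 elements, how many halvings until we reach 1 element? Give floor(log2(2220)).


2220 / 2 = 1110
1110 / 2 = 555
555 / 2 = 277
277 / 2 = 138
138 / 2 = 69
69 / 2 = 34
34 / 2 = 17
17 / 2 = 8
8 / 2 = 4
4 / 2 = 2
2 / 2 = 1
Reached 1 after 11 halvings

11


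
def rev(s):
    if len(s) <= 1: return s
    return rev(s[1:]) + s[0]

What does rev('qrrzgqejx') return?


rev('qrrzgqejx') = rev('rrzgqejx') + 'q'
rev('rrzgqejx') = rev('rzgqejx') + 'r'
rev('rzgqejx') = rev('zgqejx') + 'r'
rev('zgqejx') = rev('gqejx') + 'z'
rev('gqejx') = rev('qejx') + 'g'
rev('qejx') = rev('ejx') + 'q'
rev('ejx') = rev('jx') + 'e'
rev('jx') = rev('x') + 'j'
rev('x') = 'x'  (base case)
Concatenating: 'x' + 'j' + 'e' + 'q' + 'g' + 'z' + 'r' + 'r' + 'q' = 'xjeqgzrrq'

xjeqgzrrq


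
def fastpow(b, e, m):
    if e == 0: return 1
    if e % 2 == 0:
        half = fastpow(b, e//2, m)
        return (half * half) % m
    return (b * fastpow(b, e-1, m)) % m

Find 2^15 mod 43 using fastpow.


fastpow(2, 15, 43): e is odd, compute fastpow(2, 14, 43)
  fastpow(2, 14, 43): e is even, compute fastpow(2, 7, 43)
    fastpow(2, 7, 43): e is odd, compute fastpow(2, 6, 43)
      fastpow(2, 6, 43): e is even, compute fastpow(2, 3, 43)
        fastpow(2, 3, 43): e is odd, compute fastpow(2, 2, 43)
          fastpow(2, 2, 43): e is even, compute fastpow(2, 1, 43)
          fastpow(2, 1, 43): e is odd, compute fastpow(2, 0, 43)
          fastpow(2, 0, 43) = 1
          (2 * 1) % 43 = 2
          half=2, (2*2) % 43 = 4
        (2 * 4) % 43 = 8
      half=8, (8*8) % 43 = 21
    (2 * 21) % 43 = 42
  half=42, (42*42) % 43 = 1
(2 * 1) % 43 = 2

2


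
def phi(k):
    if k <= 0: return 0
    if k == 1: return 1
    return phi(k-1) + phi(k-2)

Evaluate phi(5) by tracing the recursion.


Computing phi(5) bottom-up:
phi(0) = 0
phi(1) = 1
phi(2) = phi(1) + phi(0) = 1 + 0 = 1
phi(3) = phi(2) + phi(1) = 1 + 1 = 2
phi(4) = phi(3) + phi(2) = 2 + 1 = 3
phi(5) = phi(4) + phi(3) = 3 + 2 = 5

5


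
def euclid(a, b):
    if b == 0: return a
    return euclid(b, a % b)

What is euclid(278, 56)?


euclid(278, 56) = euclid(56, 54)
euclid(56, 54) = euclid(54, 2)
euclid(54, 2) = euclid(2, 0)
euclid(2, 0) = 2  (base case)

2


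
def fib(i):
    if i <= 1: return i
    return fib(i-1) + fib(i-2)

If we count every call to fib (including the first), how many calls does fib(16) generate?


Let C(n) = total calls for fib(n)
C(0) = 1, C(1) = 1
C(2) = 1 + C(1) + C(0) = 1 + 1 + 1 = 3
C(3) = 1 + C(2) + C(1) = 1 + 3 + 1 = 5
C(4) = 1 + C(3) + C(2) = 1 + 5 + 3 = 9
C(5) = 1 + C(4) + C(3) = 1 + 9 + 5 = 15
C(6) = 1 + C(5) + C(4) = 1 + 15 + 9 = 25
C(7) = 1 + C(6) + C(5) = 1 + 25 + 15 = 41
C(8) = 1 + C(7) + C(6) = 1 + 41 + 25 = 67
C(9) = 1 + C(8) + C(7) = 1 + 67 + 41 = 109
C(10) = 1 + C(9) + C(8) = 1 + 109 + 67 = 177
C(11) = 1 + C(10) + C(9) = 1 + 177 + 109 = 287
C(12) = 1 + C(11) + C(10) = 1 + 287 + 177 = 465
C(13) = 1 + C(12) + C(11) = 1 + 465 + 287 = 753
C(14) = 1 + C(13) + C(12) = 1 + 753 + 465 = 1219
C(15) = 1 + C(14) + C(13) = 1 + 1219 + 753 = 1973
C(16) = 1 + C(15) + C(14) = 1 + 1973 + 1219 = 3193

3193


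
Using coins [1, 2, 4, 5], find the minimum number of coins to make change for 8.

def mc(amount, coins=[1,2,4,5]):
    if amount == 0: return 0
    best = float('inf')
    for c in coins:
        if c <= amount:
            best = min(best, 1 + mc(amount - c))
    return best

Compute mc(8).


Building up with DP:
mc(0) = 0
mc(1) = min(1+mc(0)=1+0=1) = 1
mc(2) = min(1+mc(1)=1+1=2, 1+mc(0)=1+0=1) = 1
mc(3) = min(1+mc(2)=1+1=2, 1+mc(1)=1+1=2) = 2
mc(4) = min(1+mc(3)=1+2=3, 1+mc(2)=1+1=2, 1+mc(0)=1+0=1) = 1
mc(5) = min(1+mc(4)=1+1=2, 1+mc(3)=1+2=3, 1+mc(1)=1+1=2, 1+mc(0)=1+0=1) = 1
mc(6) = min(1+mc(5)=1+1=2, 1+mc(4)=1+1=2, 1+mc(2)=1+1=2, 1+mc(1)=1+1=2) = 2
mc(7) = min(1+mc(6)=1+2=3, 1+mc(5)=1+1=2, 1+mc(3)=1+2=3, 1+mc(2)=1+1=2) = 2
mc(8) = min(1+mc(7)=1+2=3, 1+mc(6)=1+2=3, 1+mc(4)=1+1=2, 1+mc(3)=1+2=3) = 2

2


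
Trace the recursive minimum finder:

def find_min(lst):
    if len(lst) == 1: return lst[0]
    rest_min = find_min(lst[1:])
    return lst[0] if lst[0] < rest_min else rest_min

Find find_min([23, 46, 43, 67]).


find_min([23, 46, 43, 67]): compare 23 with find_min([46, 43, 67])
find_min([46, 43, 67]): compare 46 with find_min([43, 67])
find_min([43, 67]): compare 43 with find_min([67])
find_min([67]) = 67  (base case)
Compare 43 with 67 -> 43
Compare 46 with 43 -> 43
Compare 23 with 43 -> 23

23


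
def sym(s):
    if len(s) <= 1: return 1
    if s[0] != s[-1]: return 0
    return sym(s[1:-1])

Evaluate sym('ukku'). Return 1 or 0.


sym('ukku'): s[0]='u' == s[-1]='u' -> check sym('kk')
sym('kk'): s[0]='k' == s[-1]='k' -> check sym('')
sym(''): len <= 1 -> return 1  (base case)
Result: 1 (palindrome)

1
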